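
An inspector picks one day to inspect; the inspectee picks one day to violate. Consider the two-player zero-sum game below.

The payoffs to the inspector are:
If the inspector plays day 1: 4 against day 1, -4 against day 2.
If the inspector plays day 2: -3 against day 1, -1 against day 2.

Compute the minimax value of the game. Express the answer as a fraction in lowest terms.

Row minima are -4 and -3, so the inspector's maximin is -3; column maxima are 4 and -1, so the inspectee's minimax is -1. These differ, so the equilibrium is in mixed strategies.
Let the inspector play day 1 with probability p. The inspectee is indifferent when 4p − 3(1−p) = −4p − (1−p), giving p = 1/5.
Let the inspectee play day 1 with probability q. The inspector is indifferent when 4q − 4(1−q) = −3q − (1−q), giving q = 3/10.
The value is 4·(3/10) + (-4)·(7/10) = -8/5.

-8/5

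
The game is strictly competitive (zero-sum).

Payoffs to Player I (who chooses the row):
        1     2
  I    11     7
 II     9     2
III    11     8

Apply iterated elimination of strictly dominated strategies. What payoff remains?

Row II is strictly dominated by row I (11>9, 7>2); eliminate II.
Column 1 is strictly dominated by 2 for Player II (7<11, 8<11); eliminate 1.
Row I is strictly dominated by row III (8>7); eliminate I.
Only (III, 2) remains, with payoff 8.

8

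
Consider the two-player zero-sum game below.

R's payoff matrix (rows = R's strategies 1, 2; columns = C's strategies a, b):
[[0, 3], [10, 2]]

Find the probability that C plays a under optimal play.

1/11

Row minima are 0 and 2, so R's maximin is 2; column maxima are 10 and 3, so C's minimax is 3. These differ, so the equilibrium is in mixed strategies.
Let C play a with probability q. R is indifferent when 3(1−q) = 10q + 2(1−q), giving q = 1/11.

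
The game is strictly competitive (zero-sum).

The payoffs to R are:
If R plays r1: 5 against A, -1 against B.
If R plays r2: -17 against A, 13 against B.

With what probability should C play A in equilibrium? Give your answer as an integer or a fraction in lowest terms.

Row minima are -1 and -17, so R's maximin is -1; column maxima are 5 and 13, so C's minimax is 5. These differ, so the equilibrium is in mixed strategies.
Let C play A with probability q. R is indifferent when 5q − (1−q) = −17q + 13(1−q), giving q = 7/18.

7/18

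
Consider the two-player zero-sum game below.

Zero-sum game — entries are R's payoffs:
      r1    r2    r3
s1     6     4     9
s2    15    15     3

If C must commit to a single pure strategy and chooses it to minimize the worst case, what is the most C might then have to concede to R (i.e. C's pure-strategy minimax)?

The worst case (largest entry) in each column is r1: 15, r2: 15, r3: 9.
The best (smallest) of these is 9.

9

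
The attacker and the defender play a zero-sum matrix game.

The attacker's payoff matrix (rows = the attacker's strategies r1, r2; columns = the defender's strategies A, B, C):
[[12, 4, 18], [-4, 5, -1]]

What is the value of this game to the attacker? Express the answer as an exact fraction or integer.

76/17

Column C is strictly dominated by A for the defender (it gives the attacker more in every row).
The remaining 2×2 game on (r1, r2) × (A, B) has no saddle point. Let the attacker play r1 with probability p; indifference gives 12p − 4(1−p) = 4p + 5(1−p), so p = 9/17.
Similarly the defender's optimal q on A is 1/17, and the value is 12·(1/17) + (4)·(16/17) = 76/17.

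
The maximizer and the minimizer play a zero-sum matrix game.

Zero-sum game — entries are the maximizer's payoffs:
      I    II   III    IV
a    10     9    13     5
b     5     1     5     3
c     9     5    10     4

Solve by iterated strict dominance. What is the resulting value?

5

Row b is strictly dominated by row a (10>5, 9>1, 13>5, 5>3); eliminate b.
Column III is strictly dominated by I for the minimizer (10<13, 9<10); eliminate III.
Row c is strictly dominated by row a (10>9, 9>5, 5>4); eliminate c.
Column I is strictly dominated by II for the minimizer (9<10); eliminate I.
Column II is strictly dominated by IV for the minimizer (5<9); eliminate II.
Only (a, IV) remains, with payoff 5.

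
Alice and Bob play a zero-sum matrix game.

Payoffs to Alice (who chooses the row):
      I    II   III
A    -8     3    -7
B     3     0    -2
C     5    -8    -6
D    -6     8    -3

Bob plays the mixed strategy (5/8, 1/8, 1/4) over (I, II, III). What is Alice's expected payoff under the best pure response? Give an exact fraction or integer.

A: (-8)·(5/8) + (3)·(1/8) + (-7)·(1/4) = -51/8.
B: (3)·(5/8) + (0)·(1/8) + (-2)·(1/4) = 11/8.
C: (5)·(5/8) + (-8)·(1/8) + (-6)·(1/4) = 5/8.
D: (-6)·(5/8) + (8)·(1/8) + (-3)·(1/4) = -7/2.
The best pure response is B with expected payoff 11/8.

11/8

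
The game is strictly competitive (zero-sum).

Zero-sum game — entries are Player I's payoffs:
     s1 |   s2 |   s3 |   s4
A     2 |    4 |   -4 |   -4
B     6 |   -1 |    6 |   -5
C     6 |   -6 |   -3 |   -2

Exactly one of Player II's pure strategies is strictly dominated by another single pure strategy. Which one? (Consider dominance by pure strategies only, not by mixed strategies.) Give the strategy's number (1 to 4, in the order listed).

1

Player II prefers columns that give Player I less. Compare s1 with s4: -4 < 2, -5 < 6, -2 < 6.
So s4 strictly dominates s1 for Player II; s1 is strictly dominated.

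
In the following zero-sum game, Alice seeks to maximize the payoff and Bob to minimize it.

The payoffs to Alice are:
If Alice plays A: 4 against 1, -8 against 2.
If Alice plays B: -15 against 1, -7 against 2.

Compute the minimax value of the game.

-37/5

Row minima are -8 and -15, so Alice's maximin is -8; column maxima are 4 and -7, so Bob's minimax is -7. These differ, so the equilibrium is in mixed strategies.
Let Alice play A with probability p. Bob is indifferent when 4p − 15(1−p) = −8p − 7(1−p), giving p = 2/5.
Let Bob play 1 with probability q. Alice is indifferent when 4q − 8(1−q) = −15q − 7(1−q), giving q = 1/20.
The value is 4·(1/20) + (-8)·(19/20) = -37/5.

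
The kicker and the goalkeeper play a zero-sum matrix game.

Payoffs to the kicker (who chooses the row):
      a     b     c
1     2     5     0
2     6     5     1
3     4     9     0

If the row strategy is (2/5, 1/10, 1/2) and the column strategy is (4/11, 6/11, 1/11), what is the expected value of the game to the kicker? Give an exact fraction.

557/110

Against (4/11, 6/11, 1/11), each row's expected payoff is 1: 38/11; 2: 5; 3: 70/11.
Taking the (2/5, 1/10, 1/2)-weighted average: (2/5)·(38/11) + (1/10)·(5) + (1/2)·(70/11) = 557/110.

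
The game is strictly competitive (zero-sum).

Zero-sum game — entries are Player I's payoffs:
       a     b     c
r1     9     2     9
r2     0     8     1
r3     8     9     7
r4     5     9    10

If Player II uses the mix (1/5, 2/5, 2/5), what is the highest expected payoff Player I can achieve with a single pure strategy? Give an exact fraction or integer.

r1: (9)·(1/5) + (2)·(2/5) + (9)·(2/5) = 31/5.
r2: (0)·(1/5) + (8)·(2/5) + (1)·(2/5) = 18/5.
r3: (8)·(1/5) + (9)·(2/5) + (7)·(2/5) = 8.
r4: (5)·(1/5) + (9)·(2/5) + (10)·(2/5) = 43/5.
The best pure response is r4 with expected payoff 43/5.

43/5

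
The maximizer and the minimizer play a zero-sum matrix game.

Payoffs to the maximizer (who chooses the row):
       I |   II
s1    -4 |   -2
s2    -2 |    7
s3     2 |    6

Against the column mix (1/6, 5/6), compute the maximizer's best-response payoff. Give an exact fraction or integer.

s1: (-4)·(1/6) + (-2)·(5/6) = -7/3.
s2: (-2)·(1/6) + (7)·(5/6) = 11/2.
s3: (2)·(1/6) + (6)·(5/6) = 16/3.
The best pure response is s2 with expected payoff 11/2.

11/2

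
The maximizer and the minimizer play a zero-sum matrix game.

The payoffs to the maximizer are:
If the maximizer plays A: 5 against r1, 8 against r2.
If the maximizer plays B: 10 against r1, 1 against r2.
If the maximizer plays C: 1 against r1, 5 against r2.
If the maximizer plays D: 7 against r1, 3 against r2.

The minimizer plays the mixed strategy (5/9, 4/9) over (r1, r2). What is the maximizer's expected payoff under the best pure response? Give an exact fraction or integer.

A: (5)·(5/9) + (8)·(4/9) = 19/3.
B: (10)·(5/9) + (1)·(4/9) = 6.
C: (1)·(5/9) + (5)·(4/9) = 25/9.
D: (7)·(5/9) + (3)·(4/9) = 47/9.
The best pure response is A with expected payoff 19/3.

19/3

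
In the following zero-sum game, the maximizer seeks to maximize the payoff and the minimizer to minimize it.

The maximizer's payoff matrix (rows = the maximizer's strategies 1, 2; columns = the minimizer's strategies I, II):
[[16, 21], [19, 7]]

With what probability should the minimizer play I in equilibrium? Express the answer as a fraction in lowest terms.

Row minima are 16 and 7, so the maximizer's maximin is 16; column maxima are 19 and 21, so the minimizer's minimax is 19. These differ, so the equilibrium is in mixed strategies.
Let the minimizer play I with probability q. The maximizer is indifferent when 16q + 21(1−q) = 19q + 7(1−q), giving q = 14/17.

14/17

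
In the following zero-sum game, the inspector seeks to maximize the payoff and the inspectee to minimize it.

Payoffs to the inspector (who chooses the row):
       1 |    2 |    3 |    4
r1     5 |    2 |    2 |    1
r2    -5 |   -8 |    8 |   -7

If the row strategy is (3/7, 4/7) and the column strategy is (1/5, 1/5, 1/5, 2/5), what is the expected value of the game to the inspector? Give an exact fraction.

Against (1/5, 1/5, 1/5, 2/5), each row's expected payoff is r1: 11/5; r2: -19/5.
Taking the (3/7, 4/7)-weighted average: (3/7)·(11/5) + (4/7)·(-19/5) = -43/35.

-43/35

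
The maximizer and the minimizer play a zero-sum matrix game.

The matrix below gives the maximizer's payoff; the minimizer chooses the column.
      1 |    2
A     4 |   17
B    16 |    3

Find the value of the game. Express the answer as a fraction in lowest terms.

Row minima are 4 and 3, so the maximizer's maximin is 4; column maxima are 16 and 17, so the minimizer's minimax is 16. These differ, so the equilibrium is in mixed strategies.
Let the maximizer play A with probability p. The minimizer is indifferent when 4p + 16(1−p) = 17p + 3(1−p), giving p = 1/2.
Let the minimizer play 1 with probability q. The maximizer is indifferent when 4q + 17(1−q) = 16q + 3(1−q), giving q = 7/13.
The value is 4·(7/13) + (17)·(6/13) = 10.

10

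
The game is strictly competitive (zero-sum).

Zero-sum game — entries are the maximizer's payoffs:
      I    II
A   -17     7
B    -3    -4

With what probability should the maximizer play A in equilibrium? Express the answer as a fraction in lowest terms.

1/25

Row minima are -17 and -4, so the maximizer's maximin is -4; column maxima are -3 and 7, so the minimizer's minimax is -3. These differ, so the equilibrium is in mixed strategies.
Let the maximizer play A with probability p. The minimizer is indifferent when −17p − 3(1−p) = 7p − 4(1−p), giving p = 1/25.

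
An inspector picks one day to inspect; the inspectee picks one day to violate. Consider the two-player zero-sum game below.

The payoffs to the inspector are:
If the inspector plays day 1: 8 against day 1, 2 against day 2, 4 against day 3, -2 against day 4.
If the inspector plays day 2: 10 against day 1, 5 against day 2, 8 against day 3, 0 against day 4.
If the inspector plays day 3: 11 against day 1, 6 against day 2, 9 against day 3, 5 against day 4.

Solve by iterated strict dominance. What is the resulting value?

5

Column day 1 is strictly dominated by day 2 for the inspectee (2<8, 5<10, 6<11); eliminate day 1.
Column day 2 is strictly dominated by day 4 for the inspectee (-2<2, 0<5, 5<6); eliminate day 2.
Column day 3 is strictly dominated by day 4 for the inspectee (-2<4, 0<8, 5<9); eliminate day 3.
Row day 2 is strictly dominated by row day 3 (5>0); eliminate day 2.
Row day 1 is strictly dominated by row day 3 (5>-2); eliminate day 1.
Only (day 3, day 4) remains, with payoff 5.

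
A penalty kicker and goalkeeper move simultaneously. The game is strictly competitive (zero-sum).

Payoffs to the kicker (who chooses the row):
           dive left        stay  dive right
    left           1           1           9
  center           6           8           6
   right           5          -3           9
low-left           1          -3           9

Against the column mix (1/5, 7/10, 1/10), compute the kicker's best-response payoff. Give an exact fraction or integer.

left: (1)·(1/5) + (1)·(7/10) + (9)·(1/10) = 9/5.
center: (6)·(1/5) + (8)·(7/10) + (6)·(1/10) = 37/5.
right: (5)·(1/5) + (-3)·(7/10) + (9)·(1/10) = -1/5.
low-left: (1)·(1/5) + (-3)·(7/10) + (9)·(1/10) = -1.
The best pure response is center with expected payoff 37/5.

37/5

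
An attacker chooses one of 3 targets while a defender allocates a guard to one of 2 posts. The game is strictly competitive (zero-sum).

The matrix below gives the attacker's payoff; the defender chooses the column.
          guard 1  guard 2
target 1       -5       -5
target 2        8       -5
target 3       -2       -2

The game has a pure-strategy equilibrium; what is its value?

Row minima: -5, -5, -2 → the attacker's maximin is -2.
Column maxima: 8, -2 → the defender's minimax is -2.
They coincide at (target 3, guard 2), so the value is -2.

-2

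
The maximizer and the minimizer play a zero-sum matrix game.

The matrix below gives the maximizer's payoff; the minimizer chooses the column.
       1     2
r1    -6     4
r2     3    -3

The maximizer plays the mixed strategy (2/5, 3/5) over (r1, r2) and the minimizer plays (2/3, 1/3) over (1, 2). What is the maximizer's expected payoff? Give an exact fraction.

-7/15

Against (2/3, 1/3), each row's expected payoff is r1: -8/3; r2: 1.
Taking the (2/5, 3/5)-weighted average: (2/5)·(-8/3) + (3/5)·(1) = -7/15.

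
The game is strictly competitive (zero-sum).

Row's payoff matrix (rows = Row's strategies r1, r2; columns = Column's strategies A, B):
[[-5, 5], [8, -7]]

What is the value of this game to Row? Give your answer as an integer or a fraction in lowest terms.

Row minima are -5 and -7, so Row's maximin is -5; column maxima are 8 and 5, so Column's minimax is 5. These differ, so the equilibrium is in mixed strategies.
Let Row play r1 with probability p. Column is indifferent when −5p + 8(1−p) = 5p − 7(1−p), giving p = 3/5.
Let Column play A with probability q. Row is indifferent when −5q + 5(1−q) = 8q − 7(1−q), giving q = 12/25.
The value is -5·(12/25) + (5)·(13/25) = 1/5.

1/5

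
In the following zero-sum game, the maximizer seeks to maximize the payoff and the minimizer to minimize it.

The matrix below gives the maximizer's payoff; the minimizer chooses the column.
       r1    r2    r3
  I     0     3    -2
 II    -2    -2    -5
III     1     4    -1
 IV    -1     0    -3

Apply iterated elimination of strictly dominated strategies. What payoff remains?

Column r2 is strictly dominated by r3 for the minimizer (-2<3, -5<-2, -1<4, -3<0); eliminate r2.
Column r1 is strictly dominated by r3 for the minimizer (-2<0, -5<-2, -1<1, -3<-1); eliminate r1.
Row II is strictly dominated by row I (-2>-5); eliminate II.
Row IV is strictly dominated by row I (-2>-3); eliminate IV.
Row I is strictly dominated by row III (-1>-2); eliminate I.
Only (III, r3) remains, with payoff -1.

-1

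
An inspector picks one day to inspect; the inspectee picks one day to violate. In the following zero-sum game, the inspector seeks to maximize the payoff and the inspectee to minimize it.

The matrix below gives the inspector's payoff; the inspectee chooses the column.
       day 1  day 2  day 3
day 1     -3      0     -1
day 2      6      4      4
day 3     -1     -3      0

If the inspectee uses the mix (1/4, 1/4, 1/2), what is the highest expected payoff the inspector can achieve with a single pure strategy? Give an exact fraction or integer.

day 1: (-3)·(1/4) + (0)·(1/4) + (-1)·(1/2) = -5/4.
day 2: (6)·(1/4) + (4)·(1/4) + (4)·(1/2) = 9/2.
day 3: (-1)·(1/4) + (-3)·(1/4) + (0)·(1/2) = -1.
The best pure response is day 2 with expected payoff 9/2.

9/2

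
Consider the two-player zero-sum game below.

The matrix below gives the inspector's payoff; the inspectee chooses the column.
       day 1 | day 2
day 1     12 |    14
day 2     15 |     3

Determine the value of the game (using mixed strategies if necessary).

87/7

Row minima are 12 and 3, so the inspector's maximin is 12; column maxima are 15 and 14, so the inspectee's minimax is 14. These differ, so the equilibrium is in mixed strategies.
Let the inspector play day 1 with probability p. The inspectee is indifferent when 12p + 15(1−p) = 14p + 3(1−p), giving p = 6/7.
Let the inspectee play day 1 with probability q. The inspector is indifferent when 12q + 14(1−q) = 15q + 3(1−q), giving q = 11/14.
The value is 12·(11/14) + (14)·(3/14) = 87/7.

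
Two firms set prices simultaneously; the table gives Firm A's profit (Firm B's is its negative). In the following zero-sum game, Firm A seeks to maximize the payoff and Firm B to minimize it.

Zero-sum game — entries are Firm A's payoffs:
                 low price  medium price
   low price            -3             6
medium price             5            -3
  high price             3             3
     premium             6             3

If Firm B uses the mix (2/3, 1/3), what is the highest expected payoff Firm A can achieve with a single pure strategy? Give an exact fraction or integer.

5

low price: (-3)·(2/3) + (6)·(1/3) = 0.
medium price: (5)·(2/3) + (-3)·(1/3) = 7/3.
high price: (3)·(2/3) + (3)·(1/3) = 3.
premium: (6)·(2/3) + (3)·(1/3) = 5.
The best pure response is premium with expected payoff 5.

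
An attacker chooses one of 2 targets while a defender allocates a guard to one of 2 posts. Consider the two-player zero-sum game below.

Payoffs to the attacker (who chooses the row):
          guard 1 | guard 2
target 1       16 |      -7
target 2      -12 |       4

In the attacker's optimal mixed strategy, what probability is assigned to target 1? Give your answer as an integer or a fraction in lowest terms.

16/39

Row minima are -7 and -12, so the attacker's maximin is -7; column maxima are 16 and 4, so the defender's minimax is 4. These differ, so the equilibrium is in mixed strategies.
Let the attacker play target 1 with probability p. The defender is indifferent when 16p − 12(1−p) = −7p + 4(1−p), giving p = 16/39.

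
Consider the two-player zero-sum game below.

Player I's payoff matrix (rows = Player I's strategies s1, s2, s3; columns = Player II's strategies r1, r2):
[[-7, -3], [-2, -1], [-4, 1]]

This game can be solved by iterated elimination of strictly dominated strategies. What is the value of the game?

Column r2 is strictly dominated by r1 for Player II (-7<-3, -2<-1, -4<1); eliminate r2.
Row s3 is strictly dominated by row s2 (-2>-4); eliminate s3.
Row s1 is strictly dominated by row s2 (-2>-7); eliminate s1.
Only (s2, r1) remains, with payoff -2.

-2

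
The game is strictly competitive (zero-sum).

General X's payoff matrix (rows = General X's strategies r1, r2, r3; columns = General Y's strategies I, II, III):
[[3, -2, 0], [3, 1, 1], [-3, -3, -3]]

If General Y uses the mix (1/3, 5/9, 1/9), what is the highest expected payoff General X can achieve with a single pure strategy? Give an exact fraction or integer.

r1: (3)·(1/3) + (-2)·(5/9) + (0)·(1/9) = -1/9.
r2: (3)·(1/3) + (1)·(5/9) + (1)·(1/9) = 5/3.
r3: (-3)·(1/3) + (-3)·(5/9) + (-3)·(1/9) = -3.
The best pure response is r2 with expected payoff 5/3.

5/3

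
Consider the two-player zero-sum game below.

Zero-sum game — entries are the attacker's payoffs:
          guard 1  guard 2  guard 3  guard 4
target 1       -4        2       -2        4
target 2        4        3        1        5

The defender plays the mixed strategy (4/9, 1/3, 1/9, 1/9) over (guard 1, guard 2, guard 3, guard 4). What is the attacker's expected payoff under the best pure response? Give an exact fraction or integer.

target 1: (-4)·(4/9) + (2)·(1/3) + (-2)·(1/9) + (4)·(1/9) = -8/9.
target 2: (4)·(4/9) + (3)·(1/3) + (1)·(1/9) + (5)·(1/9) = 31/9.
The best pure response is target 2 with expected payoff 31/9.

31/9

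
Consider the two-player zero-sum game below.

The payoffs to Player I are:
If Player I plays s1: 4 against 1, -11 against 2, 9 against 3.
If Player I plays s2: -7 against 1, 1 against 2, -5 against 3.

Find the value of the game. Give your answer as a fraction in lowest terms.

-73/23

Column 3 is strictly dominated by 1 for Player II (it gives Player I more in every row).
The remaining 2×2 game on (s1, s2) × (1, 2) has no saddle point. Let Player I play s1 with probability p; indifference gives 4p − 7(1−p) = −11p + (1−p), so p = 8/23.
Similarly Player II's optimal q on 1 is 12/23, and the value is 4·(12/23) + (-11)·(11/23) = -73/23.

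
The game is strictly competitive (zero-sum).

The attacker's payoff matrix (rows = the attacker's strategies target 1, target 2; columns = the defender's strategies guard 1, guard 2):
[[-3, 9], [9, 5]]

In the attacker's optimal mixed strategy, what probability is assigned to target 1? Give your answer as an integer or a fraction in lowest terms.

1/4

Row minima are -3 and 5, so the attacker's maximin is 5; column maxima are 9 and 9, so the defender's minimax is 9. These differ, so the equilibrium is in mixed strategies.
Let the attacker play target 1 with probability p. The defender is indifferent when −3p + 9(1−p) = 9p + 5(1−p), giving p = 1/4.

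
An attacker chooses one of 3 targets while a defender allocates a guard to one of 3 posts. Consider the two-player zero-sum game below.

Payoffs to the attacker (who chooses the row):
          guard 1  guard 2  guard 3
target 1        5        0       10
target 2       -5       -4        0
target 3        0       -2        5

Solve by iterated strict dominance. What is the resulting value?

0

Row target 3 is strictly dominated by row target 1 (5>0, 0>-2, 10>5); eliminate target 3.
Column guard 3 is strictly dominated by guard 1 for the defender (5<10, -5<0); eliminate guard 3.
Row target 2 is strictly dominated by row target 1 (5>-5, 0>-4); eliminate target 2.
Column guard 1 is strictly dominated by guard 2 for the defender (0<5); eliminate guard 1.
Only (target 1, guard 2) remains, with payoff 0.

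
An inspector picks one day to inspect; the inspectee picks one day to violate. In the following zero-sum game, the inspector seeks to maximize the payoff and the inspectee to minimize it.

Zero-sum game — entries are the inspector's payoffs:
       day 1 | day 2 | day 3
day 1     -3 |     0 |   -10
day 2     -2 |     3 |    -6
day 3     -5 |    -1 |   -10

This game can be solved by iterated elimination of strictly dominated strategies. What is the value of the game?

Row day 1 is strictly dominated by row day 2 (-2>-3, 3>0, -6>-10); eliminate day 1.
Column day 1 is strictly dominated by day 3 for the inspectee (-6<-2, -10<-5); eliminate day 1.
Column day 2 is strictly dominated by day 3 for the inspectee (-6<3, -10<-1); eliminate day 2.
Row day 3 is strictly dominated by row day 2 (-6>-10); eliminate day 3.
Only (day 2, day 3) remains, with payoff -6.

-6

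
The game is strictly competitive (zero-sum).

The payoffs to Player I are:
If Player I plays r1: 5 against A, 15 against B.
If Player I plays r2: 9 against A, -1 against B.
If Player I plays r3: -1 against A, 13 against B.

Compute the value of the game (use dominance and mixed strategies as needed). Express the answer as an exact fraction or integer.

7

Row r3 is strictly dominated by row r1, so Player I never plays it.
The remaining 2×2 game on (r1, r2) × (A, B) has no saddle point. Let Player I play r1 with probability p; indifference gives 5p + 9(1−p) = 15p − (1−p), so p = 1/2.
Similarly Player II's optimal q on A is 4/5, and the value is 5·(4/5) + (15)·(1/5) = 7.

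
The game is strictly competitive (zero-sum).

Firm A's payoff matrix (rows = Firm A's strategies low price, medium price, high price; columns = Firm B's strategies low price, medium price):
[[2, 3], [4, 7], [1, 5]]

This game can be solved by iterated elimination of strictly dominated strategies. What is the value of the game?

Column medium price is strictly dominated by low price for Firm B (2<3, 4<7, 1<5); eliminate medium price.
Row low price is strictly dominated by row medium price (4>2); eliminate low price.
Row high price is strictly dominated by row medium price (4>1); eliminate high price.
Only (medium price, low price) remains, with payoff 4.

4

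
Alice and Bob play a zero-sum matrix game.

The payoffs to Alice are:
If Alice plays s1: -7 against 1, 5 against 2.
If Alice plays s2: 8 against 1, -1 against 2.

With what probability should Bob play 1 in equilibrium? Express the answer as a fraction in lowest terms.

Row minima are -7 and -1, so Alice's maximin is -1; column maxima are 8 and 5, so Bob's minimax is 5. These differ, so the equilibrium is in mixed strategies.
Let Bob play 1 with probability q. Alice is indifferent when −7q + 5(1−q) = 8q − (1−q), giving q = 2/7.

2/7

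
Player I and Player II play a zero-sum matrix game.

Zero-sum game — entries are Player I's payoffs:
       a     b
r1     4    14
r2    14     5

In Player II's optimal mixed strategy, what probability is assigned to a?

9/19

Row minima are 4 and 5, so Player I's maximin is 5; column maxima are 14 and 14, so Player II's minimax is 14. These differ, so the equilibrium is in mixed strategies.
Let Player II play a with probability q. Player I is indifferent when 4q + 14(1−q) = 14q + 5(1−q), giving q = 9/19.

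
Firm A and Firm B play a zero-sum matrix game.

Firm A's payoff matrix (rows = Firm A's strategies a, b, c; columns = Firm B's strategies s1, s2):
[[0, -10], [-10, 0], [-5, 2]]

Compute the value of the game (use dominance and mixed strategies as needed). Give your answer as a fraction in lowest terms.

-50/17

Row b is strictly dominated by row c, so Firm A never plays it.
The remaining 2×2 game on (a, c) × (s1, s2) has no saddle point. Let Firm A play a with probability p; indifference gives −5(1−p) = −10p + 2(1−p), so p = 7/17.
Similarly Firm B's optimal q on s1 is 12/17, and the value is 0·(12/17) + (-10)·(5/17) = -50/17.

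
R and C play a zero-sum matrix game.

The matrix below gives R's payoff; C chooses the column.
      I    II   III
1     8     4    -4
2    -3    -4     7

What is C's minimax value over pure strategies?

The worst case (largest entry) in each column is I: 8, II: 4, III: 7.
The best (smallest) of these is 4.

4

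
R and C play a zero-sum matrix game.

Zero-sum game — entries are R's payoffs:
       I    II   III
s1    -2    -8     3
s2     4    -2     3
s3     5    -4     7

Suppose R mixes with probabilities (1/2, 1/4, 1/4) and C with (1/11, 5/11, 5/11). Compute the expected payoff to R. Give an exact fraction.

Against (1/11, 5/11, 5/11), each row's expected payoff is s1: -27/11; s2: 9/11; s3: 20/11.
Taking the (1/2, 1/4, 1/4)-weighted average: (1/2)·(-27/11) + (1/4)·(9/11) + (1/4)·(20/11) = -25/44.

-25/44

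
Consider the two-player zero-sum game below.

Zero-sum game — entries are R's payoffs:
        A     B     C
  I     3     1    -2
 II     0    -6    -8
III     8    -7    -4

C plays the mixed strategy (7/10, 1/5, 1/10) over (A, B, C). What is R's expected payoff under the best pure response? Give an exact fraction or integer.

19/5

I: (3)·(7/10) + (1)·(1/5) + (-2)·(1/10) = 21/10.
II: (0)·(7/10) + (-6)·(1/5) + (-8)·(1/10) = -2.
III: (8)·(7/10) + (-7)·(1/5) + (-4)·(1/10) = 19/5.
The best pure response is III with expected payoff 19/5.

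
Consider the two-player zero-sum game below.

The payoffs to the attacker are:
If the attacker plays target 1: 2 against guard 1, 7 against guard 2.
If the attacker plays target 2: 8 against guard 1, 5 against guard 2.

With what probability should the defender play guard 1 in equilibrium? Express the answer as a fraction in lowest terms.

1/4

Row minima are 2 and 5, so the attacker's maximin is 5; column maxima are 8 and 7, so the defender's minimax is 7. These differ, so the equilibrium is in mixed strategies.
Let the defender play guard 1 with probability q. The attacker is indifferent when 2q + 7(1−q) = 8q + 5(1−q), giving q = 1/4.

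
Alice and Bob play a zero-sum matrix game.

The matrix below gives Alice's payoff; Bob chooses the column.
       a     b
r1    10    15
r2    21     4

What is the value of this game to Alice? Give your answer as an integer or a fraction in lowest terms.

Row minima are 10 and 4, so Alice's maximin is 10; column maxima are 21 and 15, so Bob's minimax is 15. These differ, so the equilibrium is in mixed strategies.
Let Alice play r1 with probability p. Bob is indifferent when 10p + 21(1−p) = 15p + 4(1−p), giving p = 17/22.
Let Bob play a with probability q. Alice is indifferent when 10q + 15(1−q) = 21q + 4(1−q), giving q = 1/2.
The value is 10·(1/2) + (15)·(1/2) = 25/2.

25/2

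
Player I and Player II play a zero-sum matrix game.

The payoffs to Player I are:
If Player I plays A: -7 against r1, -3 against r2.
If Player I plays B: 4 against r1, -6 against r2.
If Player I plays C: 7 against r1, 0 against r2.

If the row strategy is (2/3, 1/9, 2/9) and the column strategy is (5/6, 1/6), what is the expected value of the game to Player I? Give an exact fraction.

-8/3

Against (5/6, 1/6), each row's expected payoff is A: -19/3; B: 7/3; C: 35/6.
Taking the (2/3, 1/9, 2/9)-weighted average: (2/3)·(-19/3) + (1/9)·(7/3) + (2/9)·(35/6) = -8/3.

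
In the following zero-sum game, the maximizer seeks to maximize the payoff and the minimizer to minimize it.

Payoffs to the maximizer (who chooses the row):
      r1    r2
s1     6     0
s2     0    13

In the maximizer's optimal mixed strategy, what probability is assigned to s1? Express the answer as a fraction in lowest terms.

Row minima are 0 and 0, so the maximizer's maximin is 0; column maxima are 6 and 13, so the minimizer's minimax is 6. These differ, so the equilibrium is in mixed strategies.
Let the maximizer play s1 with probability p. The minimizer is indifferent when 6p = 13(1−p), giving p = 13/19.

13/19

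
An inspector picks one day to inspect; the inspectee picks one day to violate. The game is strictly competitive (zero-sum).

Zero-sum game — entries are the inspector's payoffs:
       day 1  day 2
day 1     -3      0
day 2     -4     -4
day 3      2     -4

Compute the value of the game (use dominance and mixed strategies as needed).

Row day 2 is strictly dominated by row day 1, so the inspector never plays it.
The remaining 2×2 game on (day 1, day 3) × (day 1, day 2) has no saddle point. Let the inspector play day 1 with probability p; indifference gives −3p + 2(1−p) = −4(1−p), so p = 2/3.
Similarly the inspectee's optimal q on day 1 is 4/9, and the value is -3·(4/9) + (0)·(5/9) = -4/3.

-4/3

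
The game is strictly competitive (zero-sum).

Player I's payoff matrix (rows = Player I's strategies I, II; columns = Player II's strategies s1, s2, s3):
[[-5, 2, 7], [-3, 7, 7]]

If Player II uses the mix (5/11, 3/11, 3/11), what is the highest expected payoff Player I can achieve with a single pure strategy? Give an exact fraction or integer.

I: (-5)·(5/11) + (2)·(3/11) + (7)·(3/11) = 2/11.
II: (-3)·(5/11) + (7)·(3/11) + (7)·(3/11) = 27/11.
The best pure response is II with expected payoff 27/11.

27/11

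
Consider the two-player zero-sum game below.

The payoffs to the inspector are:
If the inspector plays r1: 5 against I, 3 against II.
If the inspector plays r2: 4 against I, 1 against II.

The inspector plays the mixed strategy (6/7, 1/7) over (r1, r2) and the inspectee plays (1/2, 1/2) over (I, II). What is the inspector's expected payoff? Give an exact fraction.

53/14

Against (1/2, 1/2), each row's expected payoff is r1: 4; r2: 5/2.
Taking the (6/7, 1/7)-weighted average: (6/7)·(4) + (1/7)·(5/2) = 53/14.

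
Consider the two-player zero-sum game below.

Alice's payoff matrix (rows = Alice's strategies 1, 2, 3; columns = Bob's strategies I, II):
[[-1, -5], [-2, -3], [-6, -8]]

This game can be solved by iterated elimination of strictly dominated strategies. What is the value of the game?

Row 3 is strictly dominated by row 1 (-1>-6, -5>-8); eliminate 3.
Column I is strictly dominated by II for Bob (-5<-1, -3<-2); eliminate I.
Row 1 is strictly dominated by row 2 (-3>-5); eliminate 1.
Only (2, II) remains, with payoff -3.

-3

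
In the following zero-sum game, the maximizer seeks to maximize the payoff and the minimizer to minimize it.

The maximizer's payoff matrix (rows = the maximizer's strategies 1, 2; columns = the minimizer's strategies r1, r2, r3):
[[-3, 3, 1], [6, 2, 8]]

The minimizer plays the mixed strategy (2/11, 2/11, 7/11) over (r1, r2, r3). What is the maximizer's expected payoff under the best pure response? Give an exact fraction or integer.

72/11

1: (-3)·(2/11) + (3)·(2/11) + (1)·(7/11) = 7/11.
2: (6)·(2/11) + (2)·(2/11) + (8)·(7/11) = 72/11.
The best pure response is 2 with expected payoff 72/11.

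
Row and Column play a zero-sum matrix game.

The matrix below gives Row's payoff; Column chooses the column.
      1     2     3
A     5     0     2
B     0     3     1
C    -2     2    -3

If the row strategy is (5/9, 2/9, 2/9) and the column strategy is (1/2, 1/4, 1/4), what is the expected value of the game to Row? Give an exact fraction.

Against (1/2, 1/4, 1/4), each row's expected payoff is A: 3; B: 1; C: -5/4.
Taking the (5/9, 2/9, 2/9)-weighted average: (5/9)·(3) + (2/9)·(1) + (2/9)·(-5/4) = 29/18.

29/18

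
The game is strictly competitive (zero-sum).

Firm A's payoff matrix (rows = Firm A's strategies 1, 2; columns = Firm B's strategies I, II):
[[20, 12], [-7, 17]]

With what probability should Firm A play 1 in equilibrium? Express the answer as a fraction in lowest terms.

Row minima are 12 and -7, so Firm A's maximin is 12; column maxima are 20 and 17, so Firm B's minimax is 17. These differ, so the equilibrium is in mixed strategies.
Let Firm A play 1 with probability p. Firm B is indifferent when 20p − 7(1−p) = 12p + 17(1−p), giving p = 3/4.

3/4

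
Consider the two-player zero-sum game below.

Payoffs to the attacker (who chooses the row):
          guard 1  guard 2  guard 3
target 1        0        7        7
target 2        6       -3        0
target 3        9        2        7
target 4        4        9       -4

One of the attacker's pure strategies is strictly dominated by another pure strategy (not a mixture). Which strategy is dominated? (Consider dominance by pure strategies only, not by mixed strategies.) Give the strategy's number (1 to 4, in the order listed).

2

Compare target 2 with target 3: 9 > 6, 2 > -3, 7 > 0.
So target 3 strictly dominates target 2 for the attacker; target 2 is strictly dominated.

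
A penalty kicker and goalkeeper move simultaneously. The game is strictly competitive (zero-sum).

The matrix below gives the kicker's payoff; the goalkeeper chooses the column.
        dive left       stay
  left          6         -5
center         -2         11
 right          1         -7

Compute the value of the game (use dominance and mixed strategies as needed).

7/3

Row right is strictly dominated by row left, so the kicker never plays it.
The remaining 2×2 game on (left, center) × (dive left, stay) has no saddle point. Let the kicker play left with probability p; indifference gives 6p − 2(1−p) = −5p + 11(1−p), so p = 13/24.
Similarly the goalkeeper's optimal q on dive left is 2/3, and the value is 6·(2/3) + (-5)·(1/3) = 7/3.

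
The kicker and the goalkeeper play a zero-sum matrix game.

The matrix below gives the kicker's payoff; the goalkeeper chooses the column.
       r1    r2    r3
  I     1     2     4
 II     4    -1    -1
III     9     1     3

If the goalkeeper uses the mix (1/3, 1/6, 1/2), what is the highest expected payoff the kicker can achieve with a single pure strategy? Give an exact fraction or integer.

I: (1)·(1/3) + (2)·(1/6) + (4)·(1/2) = 8/3.
II: (4)·(1/3) + (-1)·(1/6) + (-1)·(1/2) = 2/3.
III: (9)·(1/3) + (1)·(1/6) + (3)·(1/2) = 14/3.
The best pure response is III with expected payoff 14/3.

14/3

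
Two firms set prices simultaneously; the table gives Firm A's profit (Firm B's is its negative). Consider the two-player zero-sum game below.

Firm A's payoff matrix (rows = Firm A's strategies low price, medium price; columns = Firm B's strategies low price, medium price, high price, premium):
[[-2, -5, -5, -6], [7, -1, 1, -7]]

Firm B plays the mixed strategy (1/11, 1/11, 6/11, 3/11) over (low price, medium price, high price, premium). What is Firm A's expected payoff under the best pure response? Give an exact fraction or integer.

low price: (-2)·(1/11) + (-5)·(1/11) + (-5)·(6/11) + (-6)·(3/11) = -5.
medium price: (7)·(1/11) + (-1)·(1/11) + (1)·(6/11) + (-7)·(3/11) = -9/11.
The best pure response is medium price with expected payoff -9/11.

-9/11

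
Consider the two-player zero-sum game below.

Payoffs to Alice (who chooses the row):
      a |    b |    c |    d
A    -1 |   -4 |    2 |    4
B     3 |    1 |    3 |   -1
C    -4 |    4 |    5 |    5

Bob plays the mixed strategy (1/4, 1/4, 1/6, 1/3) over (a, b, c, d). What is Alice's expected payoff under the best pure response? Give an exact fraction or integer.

A: (-1)·(1/4) + (-4)·(1/4) + (2)·(1/6) + (4)·(1/3) = 5/12.
B: (3)·(1/4) + (1)·(1/4) + (3)·(1/6) + (-1)·(1/3) = 7/6.
C: (-4)·(1/4) + (4)·(1/4) + (5)·(1/6) + (5)·(1/3) = 5/2.
The best pure response is C with expected payoff 5/2.

5/2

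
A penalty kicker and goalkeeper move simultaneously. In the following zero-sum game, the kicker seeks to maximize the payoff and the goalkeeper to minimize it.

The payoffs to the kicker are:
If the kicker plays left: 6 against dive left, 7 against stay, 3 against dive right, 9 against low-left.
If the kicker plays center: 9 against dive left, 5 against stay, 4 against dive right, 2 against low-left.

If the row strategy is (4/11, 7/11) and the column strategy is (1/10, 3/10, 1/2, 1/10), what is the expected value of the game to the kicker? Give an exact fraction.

Against (1/10, 3/10, 1/2, 1/10), each row's expected payoff is left: 51/10; center: 23/5.
Taking the (4/11, 7/11)-weighted average: (4/11)·(51/10) + (7/11)·(23/5) = 263/55.

263/55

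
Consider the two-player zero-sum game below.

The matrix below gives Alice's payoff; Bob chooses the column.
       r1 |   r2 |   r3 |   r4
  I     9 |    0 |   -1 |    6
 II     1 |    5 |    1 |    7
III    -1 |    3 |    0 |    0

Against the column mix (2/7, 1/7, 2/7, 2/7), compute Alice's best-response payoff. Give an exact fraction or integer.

4

I: (9)·(2/7) + (0)·(1/7) + (-1)·(2/7) + (6)·(2/7) = 4.
II: (1)·(2/7) + (5)·(1/7) + (1)·(2/7) + (7)·(2/7) = 23/7.
III: (-1)·(2/7) + (3)·(1/7) + (0)·(2/7) + (0)·(2/7) = 1/7.
The best pure response is I with expected payoff 4.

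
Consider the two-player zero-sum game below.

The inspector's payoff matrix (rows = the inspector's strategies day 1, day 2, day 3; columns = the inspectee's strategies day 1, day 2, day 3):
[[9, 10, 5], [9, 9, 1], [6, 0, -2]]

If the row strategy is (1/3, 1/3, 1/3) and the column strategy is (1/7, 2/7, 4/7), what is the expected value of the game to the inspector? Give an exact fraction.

Against (1/7, 2/7, 4/7), each row's expected payoff is day 1: 7; day 2: 31/7; day 3: -2/7.
Taking the (1/3, 1/3, 1/3)-weighted average: (1/3)·(7) + (1/3)·(31/7) + (1/3)·(-2/7) = 26/7.

26/7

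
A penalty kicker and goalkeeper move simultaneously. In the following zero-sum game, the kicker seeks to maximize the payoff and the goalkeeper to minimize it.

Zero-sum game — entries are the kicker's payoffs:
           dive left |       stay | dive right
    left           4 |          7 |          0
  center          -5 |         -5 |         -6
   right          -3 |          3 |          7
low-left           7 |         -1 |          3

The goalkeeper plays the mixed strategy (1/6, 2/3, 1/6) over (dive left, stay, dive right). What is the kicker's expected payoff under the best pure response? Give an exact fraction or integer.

16/3

left: (4)·(1/6) + (7)·(2/3) + (0)·(1/6) = 16/3.
center: (-5)·(1/6) + (-5)·(2/3) + (-6)·(1/6) = -31/6.
right: (-3)·(1/6) + (3)·(2/3) + (7)·(1/6) = 8/3.
low-left: (7)·(1/6) + (-1)·(2/3) + (3)·(1/6) = 1.
The best pure response is left with expected payoff 16/3.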